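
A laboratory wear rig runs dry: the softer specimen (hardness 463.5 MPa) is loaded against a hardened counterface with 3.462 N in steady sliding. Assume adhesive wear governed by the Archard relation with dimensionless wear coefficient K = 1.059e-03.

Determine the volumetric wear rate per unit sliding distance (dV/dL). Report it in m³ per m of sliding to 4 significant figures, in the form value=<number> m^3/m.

value=7.910e-12 m^3/m

The computation carries full float precision; quoted intermediates are rounded; rounded just once: 4 significant figures.
Hardness H = 463.5 MPa = 4.635e+08 Pa.
In SI base units, W = 3.462 N, H = 4.635e+08 Pa, K = 1.059e-03.
Wear rate dV/dL = K·W/H: 1.059e-03 · 3.462 / 4.635e+08 = 7.910e-12 m³/m.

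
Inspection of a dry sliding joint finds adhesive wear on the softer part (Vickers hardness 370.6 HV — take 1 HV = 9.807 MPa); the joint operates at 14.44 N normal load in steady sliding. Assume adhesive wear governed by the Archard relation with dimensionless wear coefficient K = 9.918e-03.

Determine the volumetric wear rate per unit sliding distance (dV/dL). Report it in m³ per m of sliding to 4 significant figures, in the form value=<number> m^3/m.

value=3.940e-11 m^3/m

Every step holds full precision — intermediates are displayed rounded; one final rounding, at four significant digits.
Hardness H = 370.6 HV × 9.807 MPa/HV = 3634 MPa = 3.634e+09 Pa.
As SI base values: W = 14.44 N, H = 3.634e+09 Pa, K = 9.918e-03.
Sliding wear rate dV/dL = K·W/H, so: 9.918e-03 · 14.44 / 3.634e+09 = 3.940e-11 m³/m.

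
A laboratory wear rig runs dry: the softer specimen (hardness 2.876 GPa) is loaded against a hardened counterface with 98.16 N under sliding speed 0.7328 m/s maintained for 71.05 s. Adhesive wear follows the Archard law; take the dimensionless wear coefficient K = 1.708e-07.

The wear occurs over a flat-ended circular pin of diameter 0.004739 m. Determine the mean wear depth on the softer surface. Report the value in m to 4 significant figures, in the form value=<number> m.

value=1.721e-08 m

The algebra carries full precision — the intermediates appear rounded — a lone final rounding, at four significant figures.
Convert: Distance covered L = v·t = 0.7328 m/s × 71.05 s = 52.07 m.
Convert: Hardness H = 2.876 GPa = 2.876e+09 Pa.
Convert: Contact area A = π·d²/4 = π·(0.004739 m)²/4 = 1.764e-05 m².
Collected in SI base units: W = 98.16 N, H = 2.876e+09 Pa, K = 1.708e-07.
Wear volume V = K·W·L/H = 1.708e-07 · 98.16 · 52.07 / 2.876e+09 = 3.035e-13 m³.
Mean depth h = V/A = 3.035e-13 / 1.764e-05 = 1.721e-08 m.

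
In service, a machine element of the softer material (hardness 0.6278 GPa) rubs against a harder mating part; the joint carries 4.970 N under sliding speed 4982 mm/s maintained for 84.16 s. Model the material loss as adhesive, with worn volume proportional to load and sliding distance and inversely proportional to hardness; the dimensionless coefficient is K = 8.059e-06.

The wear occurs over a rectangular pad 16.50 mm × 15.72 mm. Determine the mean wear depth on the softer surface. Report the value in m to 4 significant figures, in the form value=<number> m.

Every step maintains full float precision; the intermediates are shown rounded. Rounded once at the end, at 4 significant figures.
Convert: Sliding speed v = 4982 mm/s = 4.982 m/s. Distance covered L = v·t = 4.982 m/s × 84.16 s = 419.3 m.
Convert: Hardness H = 0.6278 GPa = 6.278e+08 Pa.
Convert: Pad sides 16.50 mm × 15.72 mm = 0.01650 m × 0.01572 m. Contact area A = 0.01650 m × 0.01572 m = 2.594e-04 m².
Restated in SI base units: W = 4.970 N, H = 6.278e+08 Pa, K = 8.059e-06.
Wear volume V = K·W·L/H = 8.059e-06 · 4.970 · 419.3 / 6.278e+08 = 2.675e-11 m³.
Depth of wear h = V/A = 2.675e-11 / 2.594e-04 = 1.031e-07 m.

value=1.031e-07 m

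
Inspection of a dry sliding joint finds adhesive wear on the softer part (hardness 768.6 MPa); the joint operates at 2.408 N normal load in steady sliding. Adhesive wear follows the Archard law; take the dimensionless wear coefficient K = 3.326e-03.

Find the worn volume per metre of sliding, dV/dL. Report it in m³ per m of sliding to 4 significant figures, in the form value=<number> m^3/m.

Every step carries full precision. Shown intermediates are rounded; rounded just once, at 4 significant figures.
Hardness H = 768.6 MPa = 7.686e+08 Pa.
In SI base units: W = 2.408 N, H = 7.686e+08 Pa, K = 3.326e-03.
Rate of wear dV/dL = K·W/H: 3.326e-03 · 2.408 / 7.686e+08 = 1.042e-11 m³/m.

value=1.042e-11 m^3/m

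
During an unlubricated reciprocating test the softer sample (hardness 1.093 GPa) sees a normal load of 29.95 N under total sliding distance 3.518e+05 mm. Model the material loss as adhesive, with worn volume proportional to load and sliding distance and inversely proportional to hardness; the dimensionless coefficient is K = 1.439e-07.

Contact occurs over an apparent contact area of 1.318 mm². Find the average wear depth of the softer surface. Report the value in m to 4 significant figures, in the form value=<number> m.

Shown intermediates are rounded — every step keeps full float precision — one final rounding: four significant digits.
Convert: Distance L = 3.518e+05 mm = 351.8 m.
Convert: Hardness H = 1.093 GPa = 1.093e+09 Pa.
Convert: Contact area A = 1.318 mm² = 1.318e-06 m².
In SI base units, W = 29.95 N, H = 1.093e+09 Pa, K = 1.439e-07.
Worn volume V = K·W·L/H = 1.439e-07 · 29.95 · 351.8 / 1.093e+09 = 1.387e-12 m³.
Mean wear depth h = V/A = 1.387e-12 / 1.318e-06 = 1.052e-06 m.

value=1.052e-06 m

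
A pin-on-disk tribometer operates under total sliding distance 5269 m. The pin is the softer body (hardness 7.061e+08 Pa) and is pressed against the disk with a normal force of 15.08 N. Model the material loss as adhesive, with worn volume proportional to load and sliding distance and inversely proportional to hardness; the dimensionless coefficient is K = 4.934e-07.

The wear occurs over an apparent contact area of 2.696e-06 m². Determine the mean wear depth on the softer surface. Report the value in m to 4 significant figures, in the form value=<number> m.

value=2.059e-05 m

Every step holds full precision, and intermediates appear rounded. Rounded once at the end: four significant digits.
Working in SI base units: W = 15.08 N, H = 7.061e+08 Pa, K = 4.934e-07.
By Archard's law, V = K·W·L/H = 4.934e-07 · 15.08 · 5269 / 7.061e+08 = 5.552e-11 m³.
Mean depth h = V/A = 5.552e-11 / 2.696e-06 = 2.059e-05 m.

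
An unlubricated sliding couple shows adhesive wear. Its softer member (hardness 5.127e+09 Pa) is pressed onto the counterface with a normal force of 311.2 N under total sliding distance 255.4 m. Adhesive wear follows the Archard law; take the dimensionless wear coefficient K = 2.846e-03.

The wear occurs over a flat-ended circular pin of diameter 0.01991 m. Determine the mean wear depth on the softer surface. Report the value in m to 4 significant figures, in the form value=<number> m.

Intermediates are shown rounded. Each operation holds exact precision, and rounded once at the end to four significant digits.
Convert: Contact area A = π·d²/4 = π·(0.01991 m)²/4 = 3.113e-04 m².
Working in SI base units: W = 311.2 N, H = 5.127e+09 Pa, K = 2.846e-03.
Volume removed: V = K·W·L/H = 2.846e-03 · 311.2 · 255.4 / 5.127e+09 = 4.412e-08 m³.
Depth h = V/A = 4.412e-08 / 3.113e-04 = 1.417e-04 m.

value=1.417e-04 m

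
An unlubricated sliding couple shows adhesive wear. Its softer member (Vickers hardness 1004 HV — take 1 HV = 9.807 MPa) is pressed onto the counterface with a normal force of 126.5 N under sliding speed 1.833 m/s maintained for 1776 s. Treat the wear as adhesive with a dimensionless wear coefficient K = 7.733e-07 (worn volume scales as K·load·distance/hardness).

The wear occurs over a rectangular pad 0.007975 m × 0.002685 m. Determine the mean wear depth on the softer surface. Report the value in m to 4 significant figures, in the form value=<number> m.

All arithmetic runs at full precision — the intermediates are shown rounded, and rounded just once to 4 significant digits.
Convert: Distance covered L = v·t = 1.833 m/s × 1776 s = 3255 m.
Convert: Hardness H = 1004 HV × 9.807 MPa/HV = 9846 MPa = 9.846e+09 Pa.
Convert: Contact area A = 0.007975 m × 0.002685 m = 2.141e-05 m².
In SI base units: W = 126.5 N, H = 9.846e+09 Pa, K = 7.733e-07.
The Archard volume V = K·W·L/H = 7.733e-07 · 126.5 · 3255 / 9.846e+09 = 3.234e-11 m³.
Mean wear depth h = V/A = 3.234e-11 / 2.141e-05 = 1.510e-06 m.

value=1.510e-06 m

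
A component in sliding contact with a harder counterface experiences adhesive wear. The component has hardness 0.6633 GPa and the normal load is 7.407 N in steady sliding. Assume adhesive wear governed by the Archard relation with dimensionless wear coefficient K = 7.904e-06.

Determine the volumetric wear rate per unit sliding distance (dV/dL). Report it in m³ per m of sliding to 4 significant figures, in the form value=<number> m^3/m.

value=8.826e-14 m^3/m

Intermediates are displayed rounded — every step runs at full float precision; one final rounding, at four significant digits.
Hardness H = 0.6633 GPa = 6.633e+08 Pa.
Working in SI base units: W = 7.407 N, H = 6.633e+08 Pa, K = 7.904e-06.
Wear rate dV/dL = K·W/H, so: 7.904e-06 · 7.407 / 6.633e+08 = 8.826e-14 m³/m.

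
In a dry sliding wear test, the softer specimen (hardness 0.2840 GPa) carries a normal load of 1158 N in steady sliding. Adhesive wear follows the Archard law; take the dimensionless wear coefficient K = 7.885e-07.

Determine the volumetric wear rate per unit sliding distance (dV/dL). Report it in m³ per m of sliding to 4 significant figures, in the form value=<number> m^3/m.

value=3.215e-12 m^3/m

All arithmetic keeps full precision, and intermediate values are displayed rounded, and rounded once at the end, at 4 significant figures.
Hardness H = 0.2840 GPa = 2.840e+08 Pa.
Working in SI base units: W = 1158 N, H = 2.840e+08 Pa, K = 7.885e-07.
Wear rate dV/dL = K·W/H (no L dependence): 7.885e-07 · 1158 / 2.840e+08 = 3.215e-12 m³/m.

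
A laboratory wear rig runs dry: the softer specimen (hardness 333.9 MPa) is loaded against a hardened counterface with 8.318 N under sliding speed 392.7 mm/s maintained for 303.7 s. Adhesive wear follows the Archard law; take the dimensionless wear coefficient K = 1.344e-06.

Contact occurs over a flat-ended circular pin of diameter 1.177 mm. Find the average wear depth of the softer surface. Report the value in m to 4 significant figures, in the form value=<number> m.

Shown intermediates are rounded. Each operation keeps full float precision — a lone final rounding: four significant figures.
Sliding speed v = 392.7 mm/s = 0.3927 m/s. Distance L = v·t = 0.3927 m/s × 303.7 s = 119.3 m.
Hardness H = 333.9 MPa = 3.339e+08 Pa.
Pin diameter d = 1.177 mm = 0.001177 m. Contact area A = π·d²/4 = π·(0.001177 m)²/4 = 1.088e-06 m².
Expressed in SI base units: W = 8.318 N, H = 3.339e+08 Pa, K = 1.344e-06.
Wear volume V = K·W·L/H = 1.344e-06 · 8.318 · 119.3 / 3.339e+08 = 3.993e-12 m³.
Depth h = V/A = 3.993e-12 / 1.088e-06 = 3.670e-06 m.

value=3.670e-06 m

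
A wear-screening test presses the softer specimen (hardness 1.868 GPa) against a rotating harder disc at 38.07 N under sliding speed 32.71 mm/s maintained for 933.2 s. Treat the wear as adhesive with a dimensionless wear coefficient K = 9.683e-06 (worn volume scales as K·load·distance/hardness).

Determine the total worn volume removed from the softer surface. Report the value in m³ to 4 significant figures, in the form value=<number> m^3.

Intermediate values are shown rounded, and the computation runs at full precision; one final rounding, at 4 significant figures.
Convert: Sliding speed v = 32.71 mm/s = 0.03271 m/s. Total distance L = v·t = 0.03271 m/s × 933.2 s = 30.52 m.
Convert: Hardness H = 1.868 GPa = 1.868e+09 Pa.
Collected in SI base units: W = 38.07 N, H = 1.868e+09 Pa, K = 9.683e-06.
Worn volume V = K·W·L/H = 9.683e-06 · 38.07 · 30.52 / 1.868e+09 = 6.024e-12 m³.

value=6.024e-12 m^3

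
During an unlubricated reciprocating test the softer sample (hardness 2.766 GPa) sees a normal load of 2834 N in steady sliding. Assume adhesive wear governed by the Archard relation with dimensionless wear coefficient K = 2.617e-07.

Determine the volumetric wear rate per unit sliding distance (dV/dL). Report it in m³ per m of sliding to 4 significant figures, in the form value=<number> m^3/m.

The computation keeps exact precision; displayed values are rounded; a single final rounding, at 4 significant digits.
Convert: Hardness H = 2.766 GPa = 2.766e+09 Pa.
Expressed in SI base units: W = 2834 N, H = 2.766e+09 Pa, K = 2.617e-07.
Rate of wear dV/dL = K·W/H (independent of L): 2.617e-07 · 2834 / 2.766e+09 = 2.681e-13 m³/m.

value=2.681e-13 m^3/m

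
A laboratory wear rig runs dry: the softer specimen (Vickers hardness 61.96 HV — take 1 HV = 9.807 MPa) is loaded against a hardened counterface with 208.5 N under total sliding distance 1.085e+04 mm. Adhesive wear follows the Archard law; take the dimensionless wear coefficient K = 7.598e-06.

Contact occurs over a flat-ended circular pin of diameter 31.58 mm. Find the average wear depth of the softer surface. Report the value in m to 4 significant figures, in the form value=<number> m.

Displayed values are rounded; each operation keeps exact precision, and one last rounding to 4 significant figures.
Distance L = 1.085e+04 mm = 10.85 m.
Hardness H = 61.96 HV × 9.807 MPa/HV = 607.6 MPa = 6.076e+08 Pa.
Pin diameter d = 31.58 mm = 0.03158 m. Contact area A = π·d²/4 = π·(0.03158 m)²/4 = 7.833e-04 m².
Collected in SI base units: W = 208.5 N, H = 6.076e+08 Pa, K = 7.598e-06.
By Archard's law, V = K·W·L/H = 7.598e-06 · 208.5 · 10.85 / 6.076e+08 = 2.829e-11 m³.
Wear depth h = V/A = 2.829e-11 / 7.833e-04 = 3.611e-08 m.

value=3.611e-08 m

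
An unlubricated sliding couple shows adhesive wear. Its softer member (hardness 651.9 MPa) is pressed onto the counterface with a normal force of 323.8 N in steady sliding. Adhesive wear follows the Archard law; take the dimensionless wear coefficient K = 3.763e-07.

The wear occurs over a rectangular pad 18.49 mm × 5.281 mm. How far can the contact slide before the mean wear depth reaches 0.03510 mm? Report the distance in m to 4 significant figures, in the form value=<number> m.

value=1.834e+04 m

The computation carries exact precision, and the intermediates are printed rounded — a single final rounding to 4 significant figures.
Hardness H = 651.9 MPa = 6.519e+08 Pa.
Pad sides 18.49 mm × 5.281 mm = 0.01849 m × 0.005281 m. Contact area A = 0.01849 m × 0.005281 m = 9.765e-05 m².
Depth limit h_lim = 0.03510 mm = 3.510e-05 m.
In SI base units: W = 323.8 N, H = 6.519e+08 Pa, K = 3.763e-07.
Volume at the limit: V_lim = h_lim·A = 3.510e-05 · 9.765e-05 = 3.427e-09 m³.
So the life L = V_lim·H/(K·W) = 3.427e-09 · 6.519e+08 / (3.763e-07 · 323.8) = 1.834e+04 m.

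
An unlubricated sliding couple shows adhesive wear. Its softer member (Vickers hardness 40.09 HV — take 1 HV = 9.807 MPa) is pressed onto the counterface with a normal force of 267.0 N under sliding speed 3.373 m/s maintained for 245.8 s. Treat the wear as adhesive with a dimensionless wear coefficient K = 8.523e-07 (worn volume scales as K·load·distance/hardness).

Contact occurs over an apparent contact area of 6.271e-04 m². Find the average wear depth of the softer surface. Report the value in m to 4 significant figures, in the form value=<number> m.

Intermediate values are displayed rounded, and the computation holds full float precision — rounded just once: four significant figures.
Convert: Path length L = v·t = 3.373 m/s × 245.8 s = 829.1 m.
Convert: Hardness H = 40.09 HV × 9.807 MPa/HV = 393.2 MPa = 3.932e+08 Pa.
In SI base units, W = 267.0 N, H = 3.932e+08 Pa, K = 8.523e-07.
By Archard's law, V = K·W·L/H = 8.523e-07 · 267.0 · 829.1 / 3.932e+08 = 4.799e-10 m³.
Mean depth h = V/A = 4.799e-10 / 6.271e-04 = 7.652e-07 m.

value=7.652e-07 m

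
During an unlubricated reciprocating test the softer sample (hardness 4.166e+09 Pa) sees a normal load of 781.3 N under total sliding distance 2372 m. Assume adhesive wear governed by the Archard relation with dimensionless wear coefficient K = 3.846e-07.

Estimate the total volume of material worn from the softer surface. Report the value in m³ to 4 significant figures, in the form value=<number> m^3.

value=1.711e-10 m^3

The intermediates are shown rounded. All working math holds full precision; one last rounding, at four significant figures.
Working in SI base units: W = 781.3 N, H = 4.166e+09 Pa, K = 3.846e-07.
Wear volume V = K·W·L/H = 3.846e-07 · 781.3 · 2372 / 4.166e+09 = 1.711e-10 m³.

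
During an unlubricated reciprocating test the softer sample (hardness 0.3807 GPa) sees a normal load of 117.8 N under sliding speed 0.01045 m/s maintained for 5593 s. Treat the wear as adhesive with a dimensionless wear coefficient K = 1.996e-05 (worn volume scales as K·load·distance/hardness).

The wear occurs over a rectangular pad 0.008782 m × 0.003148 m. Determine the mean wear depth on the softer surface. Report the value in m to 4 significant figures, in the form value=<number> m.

All arithmetic runs at full float precision. Intermediate values are shown rounded — rounded once at the end to 4 significant figures.
Convert: Distance L = v·t = 0.01045 m/s × 5593 s = 58.45 m.
Convert: Hardness H = 0.3807 GPa = 3.807e+08 Pa.
Convert: Contact area A = 0.008782 m × 0.003148 m = 2.765e-05 m².
Collected in SI base units: W = 117.8 N, H = 3.807e+08 Pa, K = 1.996e-05.
Worn volume V = K·W·L/H = 1.996e-05 · 117.8 · 58.45 / 3.807e+08 = 3.610e-10 m³.
Depth of wear h = V/A = 3.610e-10 / 2.765e-05 = 1.306e-05 m.

value=1.306e-05 m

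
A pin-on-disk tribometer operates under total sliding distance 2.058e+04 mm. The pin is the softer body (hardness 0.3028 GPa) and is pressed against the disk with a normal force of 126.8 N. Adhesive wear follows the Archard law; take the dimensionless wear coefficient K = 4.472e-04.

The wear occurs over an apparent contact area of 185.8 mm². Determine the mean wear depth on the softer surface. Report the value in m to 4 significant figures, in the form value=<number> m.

value=2.074e-05 m

All arithmetic holds exact precision, and intermediates appear rounded. Rounded just once: 4 significant digits.
Total distance L = 2.058e+04 mm = 20.58 m.
Hardness H = 0.3028 GPa = 3.028e+08 Pa.
Contact area A = 185.8 mm² = 1.858e-04 m².
Expressed in SI base units: W = 126.8 N, H = 3.028e+08 Pa, K = 4.472e-04.
Volume removed: V = K·W·L/H = 4.472e-04 · 126.8 · 20.58 / 3.028e+08 = 3.854e-09 m³.
Depth h = V/A = 3.854e-09 / 1.858e-04 = 2.074e-05 m.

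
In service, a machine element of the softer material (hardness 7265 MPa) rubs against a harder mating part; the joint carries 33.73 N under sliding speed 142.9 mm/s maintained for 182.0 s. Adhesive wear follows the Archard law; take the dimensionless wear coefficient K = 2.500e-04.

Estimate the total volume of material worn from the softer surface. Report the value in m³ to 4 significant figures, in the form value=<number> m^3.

Each operation holds full float precision; intermediate values are shown rounded, and rounded once at the end: 4 significant figures.
Convert: Sliding speed v = 142.9 mm/s = 0.1429 m/s. Total distance L = v·t = 0.1429 m/s × 182.0 s = 26.01 m.
Convert: Hardness H = 7265 MPa = 7.265e+09 Pa.
In SI base units: W = 33.73 N, H = 7.265e+09 Pa, K = 2.500e-04.
The Archard volume V = K·W·L/H = 2.500e-04 · 33.73 · 26.01 / 7.265e+09 = 3.019e-11 m³.

value=3.019e-11 m^3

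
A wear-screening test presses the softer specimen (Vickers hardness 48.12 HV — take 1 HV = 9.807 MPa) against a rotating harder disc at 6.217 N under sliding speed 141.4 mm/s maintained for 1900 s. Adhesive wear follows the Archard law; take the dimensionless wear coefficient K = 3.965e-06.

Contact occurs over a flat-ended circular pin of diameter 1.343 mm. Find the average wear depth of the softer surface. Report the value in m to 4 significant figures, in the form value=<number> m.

value=9.907e-06 m

All working math runs at full float precision — intermediates are shown rounded; rounded just once, at four significant figures.
Convert: Sliding speed v = 141.4 mm/s = 0.1414 m/s. The distance L = v·t = 0.1414 m/s × 1900 s = 268.7 m.
Convert: Hardness H = 48.12 HV × 9.807 MPa/HV = 471.9 MPa = 4.719e+08 Pa.
Convert: Pin diameter d = 1.343 mm = 0.001343 m. Contact area A = π·d²/4 = π·(0.001343 m)²/4 = 1.417e-06 m².
As SI base values: W = 6.217 N, H = 4.719e+08 Pa, K = 3.965e-06.
Volume removed: V = K·W·L/H = 3.965e-06 · 6.217 · 268.7 / 4.719e+08 = 1.403e-11 m³.
Depth h = V/A = 1.403e-11 / 1.417e-06 = 9.907e-06 m.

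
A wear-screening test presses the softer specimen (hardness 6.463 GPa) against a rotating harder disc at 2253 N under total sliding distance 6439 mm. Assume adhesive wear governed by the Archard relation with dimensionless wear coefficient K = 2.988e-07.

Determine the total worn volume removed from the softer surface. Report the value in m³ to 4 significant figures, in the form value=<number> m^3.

The computation runs at full precision, and the intermediates are displayed rounded — one final rounding, at four significant figures.
Distance L = 6439 mm = 6.439 m.
Hardness H = 6.463 GPa = 6.463e+09 Pa.
Restated in SI base units: W = 2253 N, H = 6.463e+09 Pa, K = 2.988e-07.
Archard volume V = K·W·L/H = 2.988e-07 · 2253 · 6.439 / 6.463e+09 = 6.707e-13 m³.

value=6.707e-13 m^3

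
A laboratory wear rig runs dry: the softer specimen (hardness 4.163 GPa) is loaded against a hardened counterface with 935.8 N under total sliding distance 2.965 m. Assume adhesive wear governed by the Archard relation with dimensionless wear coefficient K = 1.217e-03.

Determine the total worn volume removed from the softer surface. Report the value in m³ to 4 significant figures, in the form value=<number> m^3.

The algebra keeps exact precision, and the intermediates are shown rounded; one last rounding, at four significant figures.
Hardness H = 4.163 GPa = 4.163e+09 Pa.
Restated in SI base units: W = 935.8 N, H = 4.163e+09 Pa, K = 1.217e-03.
Volume removed: V = K·W·L/H = 1.217e-03 · 935.8 · 2.965 / 4.163e+09 = 8.111e-10 m³.

value=8.111e-10 m^3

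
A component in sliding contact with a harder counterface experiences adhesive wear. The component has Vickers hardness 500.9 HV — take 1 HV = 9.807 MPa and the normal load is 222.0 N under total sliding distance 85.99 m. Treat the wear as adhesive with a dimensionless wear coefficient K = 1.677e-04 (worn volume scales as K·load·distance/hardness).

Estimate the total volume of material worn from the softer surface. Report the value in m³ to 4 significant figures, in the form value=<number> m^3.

value=6.517e-10 m^3

Every step keeps exact precision. Intermediates are shown rounded. Rounded once at the end to 4 significant digits.
Convert: Hardness H = 500.9 HV × 9.807 MPa/HV = 4912 MPa = 4.912e+09 Pa.
SI base units throughout: W = 222.0 N, H = 4.912e+09 Pa, K = 1.677e-04.
By Archard's law, V = K·W·L/H = 1.677e-04 · 222.0 · 85.99 / 4.912e+09 = 6.517e-10 m³.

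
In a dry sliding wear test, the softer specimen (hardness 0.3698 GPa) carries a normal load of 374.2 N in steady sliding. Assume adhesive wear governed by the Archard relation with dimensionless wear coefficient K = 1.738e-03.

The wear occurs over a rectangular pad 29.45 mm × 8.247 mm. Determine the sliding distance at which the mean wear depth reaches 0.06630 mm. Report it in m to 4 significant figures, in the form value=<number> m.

The intermediates appear rounded, and every step keeps full precision; one final rounding, at four significant figures.
Convert: Hardness H = 0.3698 GPa = 3.698e+08 Pa.
Convert: Pad sides 29.45 mm × 8.247 mm = 0.02945 m × 0.008247 m. Contact area A = 0.02945 m × 0.008247 m = 2.429e-04 m².
Convert: Depth limit h_lim = 0.06630 mm = 6.630e-05 m.
In SI base units, W = 374.2 N, H = 3.698e+08 Pa, K = 1.738e-03.
Limit volume V_lim = h_lim·A = 6.630e-05 · 2.429e-04 = 1.610e-08 m³.
Thus life L = V_lim·H/(K·W) = 1.610e-08 · 3.698e+08 / (1.738e-03 · 374.2) = 9.156 m.

value=9.156 m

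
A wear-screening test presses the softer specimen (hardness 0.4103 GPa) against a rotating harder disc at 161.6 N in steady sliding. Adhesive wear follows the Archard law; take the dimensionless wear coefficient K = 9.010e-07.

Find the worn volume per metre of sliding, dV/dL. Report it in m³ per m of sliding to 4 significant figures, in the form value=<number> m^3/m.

Quoted intermediates are rounded. Each operation keeps full precision; a lone final rounding to four significant digits.
Hardness H = 0.4103 GPa = 4.103e+08 Pa.
Working in SI base units: W = 161.6 N, H = 4.103e+08 Pa, K = 9.010e-07.
Volumetric rate dV/dL = K·W/H — distance-free: 9.010e-07 · 161.6 / 4.103e+08 = 3.549e-13 m³/m.

value=3.549e-13 m^3/m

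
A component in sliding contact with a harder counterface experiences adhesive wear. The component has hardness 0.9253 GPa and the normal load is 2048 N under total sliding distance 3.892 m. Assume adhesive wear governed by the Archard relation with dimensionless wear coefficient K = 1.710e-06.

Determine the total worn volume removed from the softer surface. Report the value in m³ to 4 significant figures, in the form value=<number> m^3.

The computation runs at exact precision, and printed values are rounded, and one last rounding, at four significant digits.
Convert: Hardness H = 0.9253 GPa = 9.253e+08 Pa.
Collected in SI base units: W = 2048 N, H = 9.253e+08 Pa, K = 1.710e-06.
Archard relation: V = K·W·L/H = 1.710e-06 · 2048 · 3.892 / 9.253e+08 = 1.473e-11 m³.

value=1.473e-11 m^3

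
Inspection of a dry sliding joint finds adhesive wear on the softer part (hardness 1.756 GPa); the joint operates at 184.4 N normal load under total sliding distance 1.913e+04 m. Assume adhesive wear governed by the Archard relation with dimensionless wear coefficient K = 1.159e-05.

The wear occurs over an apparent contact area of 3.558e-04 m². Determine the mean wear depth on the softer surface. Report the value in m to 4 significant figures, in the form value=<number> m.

The computation maintains full float precision — intermediate values appear rounded; rounded once at the end, at four significant figures.
Convert: Hardness H = 1.756 GPa = 1.756e+09 Pa.
SI base units throughout: W = 184.4 N, H = 1.756e+09 Pa, K = 1.159e-05.
By Archard's law, V = K·W·L/H = 1.159e-05 · 184.4 · 1.913e+04 / 1.756e+09 = 2.328e-08 m³.
Wear depth h = V/A = 2.328e-08 / 3.558e-04 = 6.544e-05 m.

value=6.544e-05 m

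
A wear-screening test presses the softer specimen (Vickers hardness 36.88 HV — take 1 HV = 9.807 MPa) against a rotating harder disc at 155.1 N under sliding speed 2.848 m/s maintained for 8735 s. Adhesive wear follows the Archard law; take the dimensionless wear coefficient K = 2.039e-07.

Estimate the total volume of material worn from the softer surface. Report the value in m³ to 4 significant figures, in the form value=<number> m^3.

All working math runs at full float precision; intermediate values are shown rounded; a lone final rounding, at four significant figures.
Convert: Sliding distance L = v·t = 2.848 m/s × 8735 s = 2.488e+04 m.
Convert: Hardness H = 36.88 HV × 9.807 MPa/HV = 361.7 MPa = 3.617e+08 Pa.
SI base units throughout: W = 155.1 N, H = 3.617e+08 Pa, K = 2.039e-07.
The Archard volume V = K·W·L/H = 2.039e-07 · 155.1 · 2.488e+04 / 3.617e+08 = 2.175e-09 m³.

value=2.175e-09 m^3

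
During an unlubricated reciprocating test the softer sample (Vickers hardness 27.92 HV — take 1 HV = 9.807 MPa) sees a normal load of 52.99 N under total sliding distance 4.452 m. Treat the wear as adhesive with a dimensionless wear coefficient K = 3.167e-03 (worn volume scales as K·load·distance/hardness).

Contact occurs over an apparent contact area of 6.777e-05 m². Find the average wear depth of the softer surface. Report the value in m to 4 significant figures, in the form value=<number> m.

value=4.026e-05 m

Every step keeps full float precision. Intermediates are printed rounded — a lone final rounding to four significant figures.
Convert: Hardness H = 27.92 HV × 9.807 MPa/HV = 273.8 MPa = 2.738e+08 Pa.
Expressed in SI base units: W = 52.99 N, H = 2.738e+08 Pa, K = 3.167e-03.
The Archard volume V = K·W·L/H = 3.167e-03 · 52.99 · 4.452 / 2.738e+08 = 2.729e-09 m³.
Average depth h = V/A = 2.729e-09 / 6.777e-05 = 4.026e-05 m.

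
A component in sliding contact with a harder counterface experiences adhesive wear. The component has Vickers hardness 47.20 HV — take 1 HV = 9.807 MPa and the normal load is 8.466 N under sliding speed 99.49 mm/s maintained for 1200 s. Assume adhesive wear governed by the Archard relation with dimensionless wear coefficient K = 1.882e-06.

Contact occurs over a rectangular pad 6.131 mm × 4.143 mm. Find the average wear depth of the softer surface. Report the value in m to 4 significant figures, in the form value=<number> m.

The intermediates are shown rounded. All working math holds exact precision. Rounded just once, at four significant figures.
Convert: Sliding speed v = 99.49 mm/s = 0.09949 m/s. Total distance L = v·t = 0.09949 m/s × 1200 s = 119.4 m.
Convert: Hardness H = 47.20 HV × 9.807 MPa/HV = 462.9 MPa = 4.629e+08 Pa.
Convert: Pad sides 6.131 mm × 4.143 mm = 0.006131 m × 0.004143 m. Contact area A = 0.006131 m × 0.004143 m = 2.540e-05 m².
SI base units throughout: W = 8.466 N, H = 4.629e+08 Pa, K = 1.882e-06.
The Archard volume V = K·W·L/H = 1.882e-06 · 8.466 · 119.4 / 4.629e+08 = 4.109e-12 m³.
Depth of wear h = V/A = 4.109e-12 / 2.540e-05 = 1.618e-07 m.

value=1.618e-07 m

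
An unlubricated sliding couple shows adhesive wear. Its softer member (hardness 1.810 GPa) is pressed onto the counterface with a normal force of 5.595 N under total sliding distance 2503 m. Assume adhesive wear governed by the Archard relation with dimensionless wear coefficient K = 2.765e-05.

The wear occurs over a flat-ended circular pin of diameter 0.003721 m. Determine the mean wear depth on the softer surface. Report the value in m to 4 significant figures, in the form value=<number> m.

Each operation runs at full float precision; intermediate values appear rounded; rounded once at the end: 4 significant digits.
Convert: Hardness H = 1.810 GPa = 1.810e+09 Pa.
Convert: Contact area A = π·d²/4 = π·(0.003721 m)²/4 = 1.087e-05 m².
Restated in SI base units: W = 5.595 N, H = 1.810e+09 Pa, K = 2.765e-05.
Worn volume V = K·W·L/H = 2.765e-05 · 5.595 · 2503 / 1.810e+09 = 2.139e-10 m³.
Depth h = V/A = 2.139e-10 / 1.087e-05 = 1.967e-05 m.

value=1.967e-05 m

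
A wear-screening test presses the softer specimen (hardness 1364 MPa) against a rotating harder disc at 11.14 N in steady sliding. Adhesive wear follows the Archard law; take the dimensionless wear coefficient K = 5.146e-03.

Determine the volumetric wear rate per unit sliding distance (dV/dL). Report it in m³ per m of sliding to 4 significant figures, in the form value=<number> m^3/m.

All working math keeps full float precision. Displayed values are rounded, and rounded once at the end to 4 significant figures.
Hardness H = 1364 MPa = 1.364e+09 Pa.
Restated in SI base units: W = 11.14 N, H = 1.364e+09 Pa, K = 5.146e-03.
The wear rate dV/dL = K·W/H: 5.146e-03 · 11.14 / 1.364e+09 = 4.203e-11 m³/m.

value=4.203e-11 m^3/m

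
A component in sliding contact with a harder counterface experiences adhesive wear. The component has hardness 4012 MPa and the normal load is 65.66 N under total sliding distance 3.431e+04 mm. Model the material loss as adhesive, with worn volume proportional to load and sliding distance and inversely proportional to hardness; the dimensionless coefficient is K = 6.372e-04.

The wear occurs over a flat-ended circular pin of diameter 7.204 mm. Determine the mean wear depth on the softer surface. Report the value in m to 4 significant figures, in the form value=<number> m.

value=8.778e-06 m

Printed values are rounded; every step maintains full precision. Rounded once at the end, at four significant figures.
The distance L = 3.431e+04 mm = 34.31 m.
Hardness H = 4012 MPa = 4.012e+09 Pa.
Pin diameter d = 7.204 mm = 0.007204 m. Contact area A = π·d²/4 = π·(0.007204 m)²/4 = 4.076e-05 m².
As SI base values: W = 65.66 N, H = 4.012e+09 Pa, K = 6.372e-04.
Apply Archard: V = K·W·L/H = 6.372e-04 · 65.66 · 34.31 / 4.012e+09 = 3.578e-10 m³.
Wear depth h = V/A = 3.578e-10 / 4.076e-05 = 8.778e-06 m.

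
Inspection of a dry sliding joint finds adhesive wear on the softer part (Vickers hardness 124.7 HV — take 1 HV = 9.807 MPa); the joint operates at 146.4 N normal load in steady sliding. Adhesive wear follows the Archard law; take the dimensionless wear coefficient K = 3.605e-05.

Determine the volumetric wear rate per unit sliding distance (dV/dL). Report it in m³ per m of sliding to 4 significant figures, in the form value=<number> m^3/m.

value=4.316e-12 m^3/m

Intermediate values are displayed rounded; all working math maintains full float precision; one last rounding to 4 significant digits.
Hardness H = 124.7 HV × 9.807 MPa/HV = 1223 MPa = 1.223e+09 Pa.
Collected in SI base units: W = 146.4 N, H = 1.223e+09 Pa, K = 3.605e-05.
Rate of wear dV/dL = K·W/H (independent of L): 3.605e-05 · 146.4 / 1.223e+09 = 4.316e-12 m³/m.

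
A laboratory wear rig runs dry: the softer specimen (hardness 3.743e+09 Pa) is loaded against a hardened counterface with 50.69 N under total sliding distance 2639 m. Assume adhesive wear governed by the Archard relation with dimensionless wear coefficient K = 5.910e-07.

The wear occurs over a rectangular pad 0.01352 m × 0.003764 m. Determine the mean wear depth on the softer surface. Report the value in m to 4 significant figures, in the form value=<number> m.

value=4.151e-07 m

Every step runs at exact precision — shown intermediates are rounded. Rounded just once: four significant figures.
Contact area A = 0.01352 m × 0.003764 m = 5.089e-05 m².
In SI base units, W = 50.69 N, H = 3.743e+09 Pa, K = 5.910e-07.
The Archard volume V = K·W·L/H = 5.910e-07 · 50.69 · 2639 / 3.743e+09 = 2.112e-11 m³.
Wear depth h = V/A = 2.112e-11 / 5.089e-05 = 4.151e-07 m.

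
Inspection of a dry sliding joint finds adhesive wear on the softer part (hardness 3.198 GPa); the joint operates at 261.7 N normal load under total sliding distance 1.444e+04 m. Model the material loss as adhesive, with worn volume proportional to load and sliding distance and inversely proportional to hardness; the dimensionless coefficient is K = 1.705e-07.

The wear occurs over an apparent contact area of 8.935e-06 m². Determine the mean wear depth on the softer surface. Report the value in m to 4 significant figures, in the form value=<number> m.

Every step runs at exact precision. Intermediate values are displayed rounded. Rounded once at the end to four significant figures.
Hardness H = 3.198 GPa = 3.198e+09 Pa.
Working in SI base units: W = 261.7 N, H = 3.198e+09 Pa, K = 1.705e-07.
Volume removed: V = K·W·L/H = 1.705e-07 · 261.7 · 1.444e+04 / 3.198e+09 = 2.015e-10 m³.
Depth of wear h = V/A = 2.015e-10 / 8.935e-06 = 2.255e-05 m.

value=2.255e-05 m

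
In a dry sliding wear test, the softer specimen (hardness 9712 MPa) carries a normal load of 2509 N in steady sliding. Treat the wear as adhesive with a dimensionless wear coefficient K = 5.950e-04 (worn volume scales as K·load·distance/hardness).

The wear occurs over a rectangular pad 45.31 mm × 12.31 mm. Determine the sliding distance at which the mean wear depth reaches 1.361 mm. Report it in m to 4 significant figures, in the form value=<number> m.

Intermediate values are displayed rounded. All arithmetic runs at exact precision. Rounded once at the end, at four significant figures.
Hardness H = 9712 MPa = 9.712e+09 Pa.
Pad sides 45.31 mm × 12.31 mm = 0.04531 m × 0.01231 m. Contact area A = 0.04531 m × 0.01231 m = 5.578e-04 m².
Depth limit h_lim = 1.361 mm = 0.001361 m.
Collected in SI base units: W = 2509 N, H = 9.712e+09 Pa, K = 5.950e-04.
At the depth limit, V_lim = h_lim·A = 0.001361 · 5.578e-04 = 7.591e-07 m³.
Sliding life L = V_lim·H/(K·W) = 7.591e-07 · 9.712e+09 / (5.950e-04 · 2509) = 4939 m.

value=4939 m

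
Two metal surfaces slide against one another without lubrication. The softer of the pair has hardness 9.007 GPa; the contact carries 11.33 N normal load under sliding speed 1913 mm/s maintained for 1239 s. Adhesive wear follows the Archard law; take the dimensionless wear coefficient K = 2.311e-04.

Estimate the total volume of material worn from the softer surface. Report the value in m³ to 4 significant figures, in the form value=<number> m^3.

Intermediate values are printed rounded. Every step keeps exact precision — rounded just once to 4 significant digits.
Convert: Sliding speed v = 1913 mm/s = 1.913 m/s. Sliding distance L = v·t = 1.913 m/s × 1239 s = 2370 m.
Convert: Hardness H = 9.007 GPa = 9.007e+09 Pa.
SI base units throughout: W = 11.33 N, H = 9.007e+09 Pa, K = 2.311e-04.
Wear volume V = K·W·L/H = 2.311e-04 · 11.33 · 2370 / 9.007e+09 = 6.890e-10 m³.

value=6.890e-10 m^3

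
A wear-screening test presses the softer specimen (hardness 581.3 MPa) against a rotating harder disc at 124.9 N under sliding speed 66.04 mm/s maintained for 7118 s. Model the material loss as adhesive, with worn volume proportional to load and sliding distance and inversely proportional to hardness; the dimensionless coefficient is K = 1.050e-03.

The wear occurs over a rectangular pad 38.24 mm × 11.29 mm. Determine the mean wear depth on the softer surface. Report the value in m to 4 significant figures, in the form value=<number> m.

The computation runs at exact precision — intermediates appear rounded, and rounded just once: 4 significant figures.
Sliding speed v = 66.04 mm/s = 0.06604 m/s. Path length L = v·t = 0.06604 m/s × 7118 s = 470.1 m.
Hardness H = 581.3 MPa = 5.813e+08 Pa.
Pad sides 38.24 mm × 11.29 mm = 0.03824 m × 0.01129 m. Contact area A = 0.03824 m × 0.01129 m = 4.317e-04 m².
In SI base units: W = 124.9 N, H = 5.813e+08 Pa, K = 1.050e-03.
Worn volume V = K·W·L/H = 1.050e-03 · 124.9 · 470.1 / 5.813e+08 = 1.061e-07 m³.
Average depth h = V/A = 1.061e-07 / 4.317e-04 = 2.456e-04 m.

value=2.456e-04 m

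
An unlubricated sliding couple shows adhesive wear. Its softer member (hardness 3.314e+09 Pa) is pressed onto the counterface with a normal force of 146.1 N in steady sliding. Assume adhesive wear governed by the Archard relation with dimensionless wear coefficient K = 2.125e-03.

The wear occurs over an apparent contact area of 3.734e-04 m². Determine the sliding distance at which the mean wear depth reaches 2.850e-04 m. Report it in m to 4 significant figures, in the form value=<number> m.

value=1136 m

The computation maintains full precision, and quoted intermediates are rounded; a lone final rounding: 4 significant digits.
In SI base units, W = 146.1 N, H = 3.314e+09 Pa, K = 2.125e-03.
Wearable volume V_lim = h_lim·A = 2.850e-04 · 3.734e-04 = 1.064e-07 m³.
So the life L = V_lim·H/(K·W) = 1.064e-07 · 3.314e+09 / (2.125e-03 · 146.1) = 1136 m.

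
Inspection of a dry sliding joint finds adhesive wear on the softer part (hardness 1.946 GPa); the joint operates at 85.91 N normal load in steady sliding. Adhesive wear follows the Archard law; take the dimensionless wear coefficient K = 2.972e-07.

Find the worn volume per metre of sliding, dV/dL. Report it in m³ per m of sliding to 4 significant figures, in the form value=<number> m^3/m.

The computation maintains exact precision, and intermediates are shown rounded. Rounded once at the end, at four significant figures.
Convert: Hardness H = 1.946 GPa = 1.946e+09 Pa.
As SI base values: W = 85.91 N, H = 1.946e+09 Pa, K = 2.972e-07.
Sliding wear rate dV/dL = K·W/H, per unit distance: 2.972e-07 · 85.91 / 1.946e+09 = 1.312e-14 m³/m.

value=1.312e-14 m^3/m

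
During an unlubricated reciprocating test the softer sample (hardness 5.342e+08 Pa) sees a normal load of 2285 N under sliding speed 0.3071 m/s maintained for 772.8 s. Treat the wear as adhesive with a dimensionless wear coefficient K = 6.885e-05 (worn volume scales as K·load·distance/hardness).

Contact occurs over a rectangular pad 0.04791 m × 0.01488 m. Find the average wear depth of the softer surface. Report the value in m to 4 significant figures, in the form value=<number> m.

The intermediates are printed rounded — each operation maintains exact precision; rounded once at the end: 4 significant figures.
Convert: Sliding distance L = v·t = 0.3071 m/s × 772.8 s = 237.3 m.
Convert: Contact area A = 0.04791 m × 0.01488 m = 7.129e-04 m².
As SI base values: W = 2285 N, H = 5.342e+08 Pa, K = 6.885e-05.
By Archard's law, V = K·W·L/H = 6.885e-05 · 2285 · 237.3 / 5.342e+08 = 6.989e-08 m³.
Mean depth h = V/A = 6.989e-08 / 7.129e-04 = 9.804e-05 m.

value=9.804e-05 m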